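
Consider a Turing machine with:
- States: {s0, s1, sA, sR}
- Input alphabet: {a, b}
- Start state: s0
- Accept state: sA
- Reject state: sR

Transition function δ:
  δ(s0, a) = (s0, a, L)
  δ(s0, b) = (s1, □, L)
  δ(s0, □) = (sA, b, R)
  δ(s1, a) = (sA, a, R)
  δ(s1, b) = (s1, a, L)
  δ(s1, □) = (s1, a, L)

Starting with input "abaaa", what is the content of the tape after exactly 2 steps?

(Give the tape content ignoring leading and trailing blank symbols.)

Execution trace:
Initial: [s0]abaaa
Step 1: δ(s0, a) = (s0, a, L) → [s0]□abaaa
Step 2: δ(s0, □) = (sA, b, R) → b[sA]abaaa

The machine reaches the accept state sA and halts.

After 2 steps, the tape (ignoring leading/trailing blanks) is: babaaa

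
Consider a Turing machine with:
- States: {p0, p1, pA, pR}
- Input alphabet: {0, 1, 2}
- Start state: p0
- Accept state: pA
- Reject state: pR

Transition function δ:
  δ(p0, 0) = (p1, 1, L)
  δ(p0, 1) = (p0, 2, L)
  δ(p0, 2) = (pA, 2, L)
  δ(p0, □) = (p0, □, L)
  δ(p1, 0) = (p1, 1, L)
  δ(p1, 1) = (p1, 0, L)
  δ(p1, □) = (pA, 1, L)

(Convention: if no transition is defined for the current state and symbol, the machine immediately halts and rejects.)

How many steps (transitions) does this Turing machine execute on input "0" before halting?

Execution trace:
Initial: [p0]0
Step 1: δ(p0, 0) = (p1, 1, L) → [p1]□1
Step 2: δ(p1, □) = (pA, 1, L) → [pA]□11

The machine reaches the accept state pA and halts.

The machine executed 2 steps before halting.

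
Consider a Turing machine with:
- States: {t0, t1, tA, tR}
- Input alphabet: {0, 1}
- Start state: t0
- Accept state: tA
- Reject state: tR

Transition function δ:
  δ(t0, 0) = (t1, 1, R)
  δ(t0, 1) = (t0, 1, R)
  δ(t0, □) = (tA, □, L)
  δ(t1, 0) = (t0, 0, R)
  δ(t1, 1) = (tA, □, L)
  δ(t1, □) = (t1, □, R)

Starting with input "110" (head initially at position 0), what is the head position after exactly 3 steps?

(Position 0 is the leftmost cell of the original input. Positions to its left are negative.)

Execution trace (head position shown):
Step 0: [t0]110  (head at position 0)
Step 1: move right → 1[t0]10  (head at position 1)
Step 2: move right → 11[t0]0  (head at position 2)
Step 3: move right → 111[t1]□  (head at position 3)

After 3 steps, the head is at position 3.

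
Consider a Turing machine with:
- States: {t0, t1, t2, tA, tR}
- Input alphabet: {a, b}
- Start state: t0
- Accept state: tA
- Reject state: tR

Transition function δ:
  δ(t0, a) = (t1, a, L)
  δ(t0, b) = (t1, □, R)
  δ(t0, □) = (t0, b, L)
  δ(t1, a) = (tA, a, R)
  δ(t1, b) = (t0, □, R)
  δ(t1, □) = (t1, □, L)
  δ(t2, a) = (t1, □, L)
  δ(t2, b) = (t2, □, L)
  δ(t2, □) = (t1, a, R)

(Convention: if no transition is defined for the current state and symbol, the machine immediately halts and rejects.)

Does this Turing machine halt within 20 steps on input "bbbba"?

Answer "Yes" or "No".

Execution trace:
Initial: [t0]bbbba
Step 1: δ(t0, b) = (t1, □, R) → □[t1]bbba
Step 2: δ(t1, b) = (t0, □, R) → □□[t0]bba
Step 3: δ(t0, b) = (t1, □, R) → □□□[t1]ba
Step 4: δ(t1, b) = (t0, □, R) → □□□□[t0]a
Step 5: δ(t0, a) = (t1, a, L) → □□□[t1]□a
Step 6: δ(t1, □) = (t1, □, L) → □□[t1]□□a
Step 7: δ(t1, □) = (t1, □, L) → □[t1]□□□a
Step 8: δ(t1, □) = (t1, □, L) → [t1]□□□□a
Step 9: δ(t1, □) = (t1, □, L) → [t1]□□□□□a
Step 10: δ(t1, □) = (t1, □, L) → [t1]□□□□□□a
Step 11: δ(t1, □) = (t1, □, L) → [t1]□□□□□□□a
Step 12: δ(t1, □) = (t1, □, L) → [t1]□□□□□□□□a
Step 13: δ(t1, □) = (t1, □, L) → [t1]□□□□□□□□□a
Step 14: δ(t1, □) = (t1, □, L) → [t1]□□□□□□□□□□a
Step 15: δ(t1, □) = (t1, □, L) → [t1]□□□□□□□□□□□a
Step 16: δ(t1, □) = (t1, □, L) → [t1]□□□□□□□□□□□□a
Step 17: δ(t1, □) = (t1, □, L) → [t1]□□□□□□□□□□□□□a
Step 18: δ(t1, □) = (t1, □, L) → [t1]□□□□□□□□□□□□□□a
Step 19: δ(t1, □) = (t1, □, L) → [t1]□□□□□□□□□□□□□□□a
Step 20: δ(t1, □) = (t1, □, L) → [t1]□□□□□□□□□□□□□□□□a

The machine has not reached a halting state after 20 steps.
The machine did not halt within the 20-step bound.

Answer: No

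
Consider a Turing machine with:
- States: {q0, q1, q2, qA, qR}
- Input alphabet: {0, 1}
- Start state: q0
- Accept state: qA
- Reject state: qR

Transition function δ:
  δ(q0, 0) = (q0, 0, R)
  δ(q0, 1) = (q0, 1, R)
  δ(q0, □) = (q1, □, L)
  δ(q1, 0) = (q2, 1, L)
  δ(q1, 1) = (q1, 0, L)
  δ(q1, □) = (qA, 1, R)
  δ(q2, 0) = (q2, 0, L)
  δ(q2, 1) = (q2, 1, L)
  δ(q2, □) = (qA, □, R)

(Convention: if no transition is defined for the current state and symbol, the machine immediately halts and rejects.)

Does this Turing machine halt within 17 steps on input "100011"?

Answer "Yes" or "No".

Execution trace:
Initial: [q0]100011
Step 1: δ(q0, 1) = (q0, 1, R) → 1[q0]00011
Step 2: δ(q0, 0) = (q0, 0, R) → 10[q0]0011
Step 3: δ(q0, 0) = (q0, 0, R) → 100[q0]011
Step 4: δ(q0, 0) = (q0, 0, R) → 1000[q0]11
Step 5: δ(q0, 1) = (q0, 1, R) → 10001[q0]1
Step 6: δ(q0, 1) = (q0, 1, R) → 100011[q0]□
Step 7: δ(q0, □) = (q1, □, L) → 10001[q1]1□
Step 8: δ(q1, 1) = (q1, 0, L) → 1000[q1]10□
Step 9: δ(q1, 1) = (q1, 0, L) → 100[q1]000□
Step 10: δ(q1, 0) = (q2, 1, L) → 10[q2]0100□
Step 11: δ(q2, 0) = (q2, 0, L) → 1[q2]00100□
Step 12: δ(q2, 0) = (q2, 0, L) → [q2]100100□
Step 13: δ(q2, 1) = (q2, 1, L) → [q2]□100100□
Step 14: δ(q2, □) = (qA, □, R) → □[qA]100100□

The machine reaches the accept state qA and halts.
The machine halted after 14 steps (within the 17-step bound).

Answer: Yes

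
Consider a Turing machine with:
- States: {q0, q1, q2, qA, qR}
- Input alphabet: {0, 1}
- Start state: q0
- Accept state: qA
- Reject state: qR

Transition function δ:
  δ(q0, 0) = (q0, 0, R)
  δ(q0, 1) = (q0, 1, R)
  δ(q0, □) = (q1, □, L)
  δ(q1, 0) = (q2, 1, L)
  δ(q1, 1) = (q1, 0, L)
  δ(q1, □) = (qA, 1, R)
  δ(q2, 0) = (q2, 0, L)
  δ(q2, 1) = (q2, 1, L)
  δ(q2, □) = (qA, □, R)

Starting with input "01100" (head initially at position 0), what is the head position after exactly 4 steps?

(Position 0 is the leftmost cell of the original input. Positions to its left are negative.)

Execution trace (head position shown):
Step 0: [q0]01100  (head at position 0)
Step 1: move right → 0[q0]1100  (head at position 1)
Step 2: move right → 01[q0]100  (head at position 2)
Step 3: move right → 011[q0]00  (head at position 3)
Step 4: move right → 0110[q0]0  (head at position 4)

After 4 steps, the head is at position 4.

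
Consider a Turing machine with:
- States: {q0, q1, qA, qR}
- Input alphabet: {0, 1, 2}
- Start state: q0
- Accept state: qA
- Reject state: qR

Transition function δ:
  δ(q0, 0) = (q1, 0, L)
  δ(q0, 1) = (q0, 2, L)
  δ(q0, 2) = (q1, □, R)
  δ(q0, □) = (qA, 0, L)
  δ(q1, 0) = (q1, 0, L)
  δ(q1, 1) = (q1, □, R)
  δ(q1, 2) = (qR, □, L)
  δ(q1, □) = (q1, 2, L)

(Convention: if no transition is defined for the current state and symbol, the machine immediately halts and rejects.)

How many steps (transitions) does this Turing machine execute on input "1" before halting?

Execution trace:
Initial: [q0]1
Step 1: δ(q0, 1) = (q0, 2, L) → [q0]□2
Step 2: δ(q0, □) = (qA, 0, L) → [qA]□02

The machine reaches the accept state qA and halts.

The machine executed 2 steps before halting.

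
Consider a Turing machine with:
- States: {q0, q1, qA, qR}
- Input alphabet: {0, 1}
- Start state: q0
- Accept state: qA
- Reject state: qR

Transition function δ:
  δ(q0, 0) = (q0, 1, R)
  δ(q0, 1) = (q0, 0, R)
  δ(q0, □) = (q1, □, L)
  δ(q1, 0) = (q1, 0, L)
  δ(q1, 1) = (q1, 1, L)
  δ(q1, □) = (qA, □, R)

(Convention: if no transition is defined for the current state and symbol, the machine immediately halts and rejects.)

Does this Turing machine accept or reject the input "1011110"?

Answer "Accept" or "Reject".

Execution trace:
Initial: [q0]1011110
Step 1: δ(q0, 1) = (q0, 0, R) → 0[q0]011110
Step 2: δ(q0, 0) = (q0, 1, R) → 01[q0]11110
Step 3: δ(q0, 1) = (q0, 0, R) → 010[q0]1110
Step 4: δ(q0, 1) = (q0, 0, R) → 0100[q0]110
Step 5: δ(q0, 1) = (q0, 0, R) → 01000[q0]10
Step 6: δ(q0, 1) = (q0, 0, R) → 010000[q0]0
Step 7: δ(q0, 0) = (q0, 1, R) → 0100001[q0]□
Step 8: δ(q0, □) = (q1, □, L) → 010000[q1]1□
Step 9: δ(q1, 1) = (q1, 1, L) → 01000[q1]01□
Step 10: δ(q1, 0) = (q1, 0, L) → 0100[q1]001□
Step 11: δ(q1, 0) = (q1, 0, L) → 010[q1]0001□
Step 12: δ(q1, 0) = (q1, 0, L) → 01[q1]00001□
Step 13: δ(q1, 0) = (q1, 0, L) → 0[q1]100001□
Step 14: δ(q1, 1) = (q1, 1, L) → [q1]0100001□
Step 15: δ(q1, 0) = (q1, 0, L) → [q1]□0100001□
Step 16: δ(q1, □) = (qA, □, R) → □[qA]0100001□

The machine reaches the accept state qA and halts.

Answer: Accept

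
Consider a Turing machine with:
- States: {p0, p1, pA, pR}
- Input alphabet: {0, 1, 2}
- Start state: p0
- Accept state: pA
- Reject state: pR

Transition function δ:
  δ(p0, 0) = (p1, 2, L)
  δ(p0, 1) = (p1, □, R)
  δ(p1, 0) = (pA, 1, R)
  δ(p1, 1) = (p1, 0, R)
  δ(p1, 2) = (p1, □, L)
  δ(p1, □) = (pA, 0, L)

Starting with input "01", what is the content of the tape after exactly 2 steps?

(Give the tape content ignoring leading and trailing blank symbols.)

Execution trace:
Initial: [p0]01
Step 1: δ(p0, 0) = (p1, 2, L) → [p1]□21
Step 2: δ(p1, □) = (pA, 0, L) → [pA]□021

The machine reaches the accept state pA and halts.

After 2 steps, the tape (ignoring leading/trailing blanks) is: 021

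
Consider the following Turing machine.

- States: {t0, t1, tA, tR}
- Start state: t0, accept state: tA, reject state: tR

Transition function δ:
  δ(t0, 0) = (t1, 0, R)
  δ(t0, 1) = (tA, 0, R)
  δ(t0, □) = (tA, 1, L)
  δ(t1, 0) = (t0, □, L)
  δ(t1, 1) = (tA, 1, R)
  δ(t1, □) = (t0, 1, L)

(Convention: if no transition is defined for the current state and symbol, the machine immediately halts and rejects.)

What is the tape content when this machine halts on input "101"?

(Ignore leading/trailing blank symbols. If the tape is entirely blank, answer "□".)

Execution trace:
Initial: [t0]101
Step 1: δ(t0, 1) = (tA, 0, R) → 0[tA]01

The machine reaches the accept state tA and halts.

Final tape (ignoring leading/trailing blanks): 001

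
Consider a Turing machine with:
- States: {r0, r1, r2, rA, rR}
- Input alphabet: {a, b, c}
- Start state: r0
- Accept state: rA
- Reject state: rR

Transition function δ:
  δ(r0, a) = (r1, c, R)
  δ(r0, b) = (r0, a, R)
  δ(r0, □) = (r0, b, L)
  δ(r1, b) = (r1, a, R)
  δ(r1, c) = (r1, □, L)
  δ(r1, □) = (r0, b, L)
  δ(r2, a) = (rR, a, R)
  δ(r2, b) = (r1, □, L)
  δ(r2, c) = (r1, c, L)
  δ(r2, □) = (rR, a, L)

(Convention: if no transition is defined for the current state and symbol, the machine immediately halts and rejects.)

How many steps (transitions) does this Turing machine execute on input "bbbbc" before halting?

Execution trace:
Initial: [r0]bbbbc
Step 1: δ(r0, b) = (r0, a, R) → a[r0]bbbc
Step 2: δ(r0, b) = (r0, a, R) → aa[r0]bbc
Step 3: δ(r0, b) = (r0, a, R) → aaa[r0]bc
Step 4: δ(r0, b) = (r0, a, R) → aaaa[r0]c

No transition is defined for δ(r0, c). By convention the machine halts and rejects.

The machine executed 4 steps before halting.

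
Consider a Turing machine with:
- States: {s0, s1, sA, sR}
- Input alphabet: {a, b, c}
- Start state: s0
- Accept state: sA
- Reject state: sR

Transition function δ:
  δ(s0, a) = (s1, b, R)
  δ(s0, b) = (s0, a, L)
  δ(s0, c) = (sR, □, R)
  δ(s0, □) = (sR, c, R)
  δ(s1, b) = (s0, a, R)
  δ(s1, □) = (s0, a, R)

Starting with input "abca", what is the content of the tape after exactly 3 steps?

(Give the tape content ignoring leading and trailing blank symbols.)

Execution trace:
Initial: [s0]abca
Step 1: δ(s0, a) = (s1, b, R) → b[s1]bca
Step 2: δ(s1, b) = (s0, a, R) → ba[s0]ca
Step 3: δ(s0, c) = (sR, □, R) → ba□[sR]a

The machine reaches the reject state sR and halts.

After 3 steps, the tape (ignoring leading/trailing blanks) is: ba□a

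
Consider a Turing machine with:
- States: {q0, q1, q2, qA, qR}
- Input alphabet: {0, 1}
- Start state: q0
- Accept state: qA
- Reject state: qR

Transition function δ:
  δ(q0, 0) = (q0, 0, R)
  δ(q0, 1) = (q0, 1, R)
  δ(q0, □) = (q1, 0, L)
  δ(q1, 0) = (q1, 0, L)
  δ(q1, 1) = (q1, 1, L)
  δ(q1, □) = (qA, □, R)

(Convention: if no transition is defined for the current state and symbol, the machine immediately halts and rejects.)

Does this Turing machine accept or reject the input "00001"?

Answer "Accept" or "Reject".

Execution trace:
Initial: [q0]00001
Step 1: δ(q0, 0) = (q0, 0, R) → 0[q0]0001
Step 2: δ(q0, 0) = (q0, 0, R) → 00[q0]001
Step 3: δ(q0, 0) = (q0, 0, R) → 000[q0]01
Step 4: δ(q0, 0) = (q0, 0, R) → 0000[q0]1
Step 5: δ(q0, 1) = (q0, 1, R) → 00001[q0]□
Step 6: δ(q0, □) = (q1, 0, L) → 0000[q1]10
Step 7: δ(q1, 1) = (q1, 1, L) → 000[q1]010
Step 8: δ(q1, 0) = (q1, 0, L) → 00[q1]0010
Step 9: δ(q1, 0) = (q1, 0, L) → 0[q1]00010
Step 10: δ(q1, 0) = (q1, 0, L) → [q1]000010
Step 11: δ(q1, 0) = (q1, 0, L) → [q1]□000010
Step 12: δ(q1, □) = (qA, □, R) → □[qA]000010

The machine reaches the accept state qA and halts.

Answer: Accept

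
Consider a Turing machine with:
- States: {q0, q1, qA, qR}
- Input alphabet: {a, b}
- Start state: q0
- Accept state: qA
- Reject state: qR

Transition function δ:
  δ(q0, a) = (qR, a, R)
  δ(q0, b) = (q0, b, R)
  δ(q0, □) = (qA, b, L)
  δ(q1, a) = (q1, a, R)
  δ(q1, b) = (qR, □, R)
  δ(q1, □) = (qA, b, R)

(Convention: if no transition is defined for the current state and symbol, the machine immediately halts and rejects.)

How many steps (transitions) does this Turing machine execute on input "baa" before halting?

Execution trace:
Initial: [q0]baa
Step 1: δ(q0, b) = (q0, b, R) → b[q0]aa
Step 2: δ(q0, a) = (qR, a, R) → ba[qR]a

The machine reaches the reject state qR and halts.

The machine executed 2 steps before halting.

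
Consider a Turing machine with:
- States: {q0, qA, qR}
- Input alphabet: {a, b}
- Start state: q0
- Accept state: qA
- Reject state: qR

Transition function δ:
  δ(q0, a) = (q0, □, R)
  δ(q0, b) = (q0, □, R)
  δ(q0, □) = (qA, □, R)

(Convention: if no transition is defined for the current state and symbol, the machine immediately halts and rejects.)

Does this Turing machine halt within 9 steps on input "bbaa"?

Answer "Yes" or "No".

Execution trace:
Initial: [q0]bbaa
Step 1: δ(q0, b) = (q0, □, R) → □[q0]baa
Step 2: δ(q0, b) = (q0, □, R) → □□[q0]aa
Step 3: δ(q0, a) = (q0, □, R) → □□□[q0]a
Step 4: δ(q0, a) = (q0, □, R) → □□□□[q0]□
Step 5: δ(q0, □) = (qA, □, R) → □□□□□[qA]□

The machine reaches the accept state qA and halts.
The machine halted after 5 steps (within the 9-step bound).

Answer: Yes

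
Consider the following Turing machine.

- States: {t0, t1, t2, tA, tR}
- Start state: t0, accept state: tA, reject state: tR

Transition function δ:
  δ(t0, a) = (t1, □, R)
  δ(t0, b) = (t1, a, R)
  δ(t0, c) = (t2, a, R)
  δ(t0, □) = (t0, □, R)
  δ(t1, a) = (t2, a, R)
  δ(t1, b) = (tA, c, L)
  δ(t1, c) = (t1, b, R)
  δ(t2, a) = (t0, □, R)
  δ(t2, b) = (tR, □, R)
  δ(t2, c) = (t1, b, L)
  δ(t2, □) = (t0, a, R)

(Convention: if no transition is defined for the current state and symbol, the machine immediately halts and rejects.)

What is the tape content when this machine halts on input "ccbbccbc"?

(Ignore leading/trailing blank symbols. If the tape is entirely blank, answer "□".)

Execution trace:
Initial: [t0]ccbbccbc
Step 1: δ(t0, c) = (t2, a, R) → a[t2]cbbccbc
Step 2: δ(t2, c) = (t1, b, L) → [t1]abbbccbc
Step 3: δ(t1, a) = (t2, a, R) → a[t2]bbbccbc
Step 4: δ(t2, b) = (tR, □, R) → a□[tR]bbccbc

The machine reaches the reject state tR and halts.

Final tape (ignoring leading/trailing blanks): a□bbccbc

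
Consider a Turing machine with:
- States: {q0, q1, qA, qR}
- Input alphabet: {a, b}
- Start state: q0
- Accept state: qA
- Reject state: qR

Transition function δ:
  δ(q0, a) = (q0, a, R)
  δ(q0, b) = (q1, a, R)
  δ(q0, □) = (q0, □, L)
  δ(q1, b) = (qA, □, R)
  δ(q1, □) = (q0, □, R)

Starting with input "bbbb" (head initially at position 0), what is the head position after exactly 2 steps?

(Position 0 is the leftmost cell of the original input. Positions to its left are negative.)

Execution trace (head position shown):
Step 0: [q0]bbbb  (head at position 0)
Step 1: move right → a[q1]bbb  (head at position 1)
Step 2: move right → a□[qA]bb  (head at position 2)

After 2 steps, the head is at position 2.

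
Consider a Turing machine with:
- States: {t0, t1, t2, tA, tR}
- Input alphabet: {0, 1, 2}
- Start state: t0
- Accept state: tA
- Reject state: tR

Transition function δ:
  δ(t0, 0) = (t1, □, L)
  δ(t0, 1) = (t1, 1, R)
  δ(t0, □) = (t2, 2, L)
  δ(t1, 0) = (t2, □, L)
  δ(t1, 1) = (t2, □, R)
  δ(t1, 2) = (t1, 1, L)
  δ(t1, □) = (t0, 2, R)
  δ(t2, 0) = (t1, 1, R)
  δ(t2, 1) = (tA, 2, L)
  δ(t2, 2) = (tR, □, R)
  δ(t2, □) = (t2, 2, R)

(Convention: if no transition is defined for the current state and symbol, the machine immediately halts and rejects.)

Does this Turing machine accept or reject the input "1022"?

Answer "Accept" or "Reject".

Execution trace:
Initial: [t0]1022
Step 1: δ(t0, 1) = (t1, 1, R) → 1[t1]022
Step 2: δ(t1, 0) = (t2, □, L) → [t2]1□22
Step 3: δ(t2, 1) = (tA, 2, L) → [tA]□2□22

The machine reaches the accept state tA and halts.

Answer: Accept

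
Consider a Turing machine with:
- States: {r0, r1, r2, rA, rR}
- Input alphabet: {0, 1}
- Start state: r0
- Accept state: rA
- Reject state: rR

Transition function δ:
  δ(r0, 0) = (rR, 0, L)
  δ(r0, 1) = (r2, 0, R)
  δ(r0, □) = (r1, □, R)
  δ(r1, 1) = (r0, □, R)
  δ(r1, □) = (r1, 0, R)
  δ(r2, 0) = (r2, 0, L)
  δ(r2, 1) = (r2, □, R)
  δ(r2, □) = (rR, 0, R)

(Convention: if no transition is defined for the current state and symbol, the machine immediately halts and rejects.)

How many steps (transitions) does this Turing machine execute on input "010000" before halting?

Execution trace:
Initial: [r0]010000
Step 1: δ(r0, 0) = (rR, 0, L) → [rR]□010000

The machine reaches the reject state rR and halts.

The machine executed 1 step before halting.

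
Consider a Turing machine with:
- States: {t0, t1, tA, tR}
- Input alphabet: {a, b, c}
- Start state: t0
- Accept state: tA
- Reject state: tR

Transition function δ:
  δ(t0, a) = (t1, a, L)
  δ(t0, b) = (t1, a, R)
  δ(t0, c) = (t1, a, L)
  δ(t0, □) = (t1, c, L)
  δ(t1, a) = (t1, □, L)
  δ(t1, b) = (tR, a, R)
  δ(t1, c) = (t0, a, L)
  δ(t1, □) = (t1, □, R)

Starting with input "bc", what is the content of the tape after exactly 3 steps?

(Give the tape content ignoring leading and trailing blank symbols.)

Execution trace:
Initial: [t0]bc
Step 1: δ(t0, b) = (t1, a, R) → a[t1]c
Step 2: δ(t1, c) = (t0, a, L) → [t0]aa
Step 3: δ(t0, a) = (t1, a, L) → [t1]□aa

After 3 steps, the tape (ignoring leading/trailing blanks) is: aa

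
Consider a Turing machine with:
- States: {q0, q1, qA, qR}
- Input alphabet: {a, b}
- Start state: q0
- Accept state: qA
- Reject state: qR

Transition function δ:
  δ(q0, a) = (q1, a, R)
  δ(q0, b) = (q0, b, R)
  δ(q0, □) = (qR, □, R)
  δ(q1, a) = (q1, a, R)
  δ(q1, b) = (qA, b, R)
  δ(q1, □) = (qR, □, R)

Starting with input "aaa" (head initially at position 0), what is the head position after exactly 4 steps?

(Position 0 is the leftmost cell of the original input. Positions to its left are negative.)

Execution trace (head position shown):
Step 0: [q0]aaa  (head at position 0)
Step 1: move right → a[q1]aa  (head at position 1)
Step 2: move right → aa[q1]a  (head at position 2)
Step 3: move right → aaa[q1]□  (head at position 3)
Step 4: move right → aaa□[qR]□  (head at position 4)

After 4 steps, the head is at position 4.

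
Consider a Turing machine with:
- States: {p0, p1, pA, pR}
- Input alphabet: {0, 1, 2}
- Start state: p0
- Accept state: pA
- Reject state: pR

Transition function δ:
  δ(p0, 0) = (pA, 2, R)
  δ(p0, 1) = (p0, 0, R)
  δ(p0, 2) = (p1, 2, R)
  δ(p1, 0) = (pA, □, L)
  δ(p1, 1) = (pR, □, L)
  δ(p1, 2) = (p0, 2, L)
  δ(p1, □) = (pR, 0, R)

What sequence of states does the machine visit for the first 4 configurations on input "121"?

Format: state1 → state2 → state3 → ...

Execution trace:
Initial: [p0]121
Step 1: δ(p0, 1) = (p0, 0, R) → 0[p0]21
Step 2: δ(p0, 2) = (p1, 2, R) → 02[p1]1
Step 3: δ(p1, 1) = (pR, □, L) → 0[pR]2□

The machine reaches the reject state pR and halts.

State sequence: p0 → p0 → p1 → pR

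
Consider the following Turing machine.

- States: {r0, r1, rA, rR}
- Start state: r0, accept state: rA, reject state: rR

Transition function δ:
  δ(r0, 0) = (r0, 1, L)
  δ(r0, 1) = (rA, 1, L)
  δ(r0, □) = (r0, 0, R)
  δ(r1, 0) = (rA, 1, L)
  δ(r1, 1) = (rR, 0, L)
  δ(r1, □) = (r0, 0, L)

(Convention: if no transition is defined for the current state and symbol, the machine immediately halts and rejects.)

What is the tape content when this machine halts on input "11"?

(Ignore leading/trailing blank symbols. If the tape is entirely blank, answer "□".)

Execution trace:
Initial: [r0]11
Step 1: δ(r0, 1) = (rA, 1, L) → [rA]□11

The machine reaches the accept state rA and halts.

Final tape (ignoring leading/trailing blanks): 11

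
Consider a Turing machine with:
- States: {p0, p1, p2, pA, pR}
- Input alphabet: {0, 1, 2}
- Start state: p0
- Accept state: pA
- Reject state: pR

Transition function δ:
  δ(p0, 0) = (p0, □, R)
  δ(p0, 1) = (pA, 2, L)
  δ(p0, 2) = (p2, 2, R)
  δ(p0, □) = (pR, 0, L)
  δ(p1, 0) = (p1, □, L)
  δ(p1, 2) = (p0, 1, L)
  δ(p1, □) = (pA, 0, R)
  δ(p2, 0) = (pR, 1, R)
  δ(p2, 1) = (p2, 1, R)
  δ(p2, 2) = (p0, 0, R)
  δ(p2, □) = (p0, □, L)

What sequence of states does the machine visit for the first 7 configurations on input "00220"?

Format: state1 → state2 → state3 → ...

Execution trace:
Initial: [p0]00220
Step 1: δ(p0, 0) = (p0, □, R) → □[p0]0220
Step 2: δ(p0, 0) = (p0, □, R) → □□[p0]220
Step 3: δ(p0, 2) = (p2, 2, R) → □□2[p2]20
Step 4: δ(p2, 2) = (p0, 0, R) → □□20[p0]0
Step 5: δ(p0, 0) = (p0, □, R) → □□20□[p0]□
Step 6: δ(p0, □) = (pR, 0, L) → □□20[pR]□0

The machine reaches the reject state pR and halts.

State sequence: p0 → p0 → p0 → p2 → p0 → p0 → pR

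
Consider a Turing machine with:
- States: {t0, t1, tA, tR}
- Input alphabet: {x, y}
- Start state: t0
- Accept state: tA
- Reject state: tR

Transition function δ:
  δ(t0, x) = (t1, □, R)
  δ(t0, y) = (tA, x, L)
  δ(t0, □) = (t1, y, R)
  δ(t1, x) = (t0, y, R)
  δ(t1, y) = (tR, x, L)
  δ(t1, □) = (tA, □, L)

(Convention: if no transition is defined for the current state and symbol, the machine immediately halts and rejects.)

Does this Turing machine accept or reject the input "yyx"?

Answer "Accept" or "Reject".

Execution trace:
Initial: [t0]yyx
Step 1: δ(t0, y) = (tA, x, L) → [tA]□xyx

The machine reaches the accept state tA and halts.

Answer: Accept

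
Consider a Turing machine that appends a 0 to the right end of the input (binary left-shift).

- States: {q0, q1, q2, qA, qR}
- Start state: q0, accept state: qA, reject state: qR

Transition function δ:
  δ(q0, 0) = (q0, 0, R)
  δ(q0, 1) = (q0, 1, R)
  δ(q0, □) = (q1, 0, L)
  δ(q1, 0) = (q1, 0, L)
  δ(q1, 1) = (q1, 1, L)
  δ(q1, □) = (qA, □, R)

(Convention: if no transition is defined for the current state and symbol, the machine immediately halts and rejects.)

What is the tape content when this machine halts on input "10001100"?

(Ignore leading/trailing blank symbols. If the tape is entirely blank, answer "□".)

Execution trace:
Initial: [q0]10001100
Step 1: δ(q0, 1) = (q0, 1, R) → 1[q0]0001100
Step 2: δ(q0, 0) = (q0, 0, R) → 10[q0]001100
Step 3: δ(q0, 0) = (q0, 0, R) → 100[q0]01100
Step 4: δ(q0, 0) = (q0, 0, R) → 1000[q0]1100
Step 5: δ(q0, 1) = (q0, 1, R) → 10001[q0]100
Step 6: δ(q0, 1) = (q0, 1, R) → 100011[q0]00
Step 7: δ(q0, 0) = (q0, 0, R) → 1000110[q0]0
Step 8: δ(q0, 0) = (q0, 0, R) → 10001100[q0]□
Step 9: δ(q0, □) = (q1, 0, L) → 1000110[q1]00
Step 10: δ(q1, 0) = (q1, 0, L) → 100011[q1]000
Step 11: δ(q1, 0) = (q1, 0, L) → 10001[q1]1000
Step 12: δ(q1, 1) = (q1, 1, L) → 1000[q1]11000
Step 13: δ(q1, 1) = (q1, 1, L) → 100[q1]011000
Step 14: δ(q1, 0) = (q1, 0, L) → 10[q1]0011000
Step 15: δ(q1, 0) = (q1, 0, L) → 1[q1]00011000
Step 16: δ(q1, 0) = (q1, 0, L) → [q1]100011000
Step 17: δ(q1, 1) = (q1, 1, L) → [q1]□100011000
Step 18: δ(q1, □) = (qA, □, R) → □[qA]100011000

The machine reaches the accept state qA and halts.

Final tape (ignoring leading/trailing blanks): 100011000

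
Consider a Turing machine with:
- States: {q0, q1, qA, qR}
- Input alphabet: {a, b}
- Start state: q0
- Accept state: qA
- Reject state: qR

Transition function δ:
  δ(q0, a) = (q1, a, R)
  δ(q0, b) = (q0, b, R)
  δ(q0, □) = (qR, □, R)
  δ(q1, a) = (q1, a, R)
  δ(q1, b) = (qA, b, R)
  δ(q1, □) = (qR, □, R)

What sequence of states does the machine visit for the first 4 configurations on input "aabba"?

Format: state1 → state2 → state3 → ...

Execution trace:
Initial: [q0]aabba
Step 1: δ(q0, a) = (q1, a, R) → a[q1]abba
Step 2: δ(q1, a) = (q1, a, R) → aa[q1]bba
Step 3: δ(q1, b) = (qA, b, R) → aab[qA]ba

The machine reaches the accept state qA and halts.

State sequence: q0 → q1 → q1 → qA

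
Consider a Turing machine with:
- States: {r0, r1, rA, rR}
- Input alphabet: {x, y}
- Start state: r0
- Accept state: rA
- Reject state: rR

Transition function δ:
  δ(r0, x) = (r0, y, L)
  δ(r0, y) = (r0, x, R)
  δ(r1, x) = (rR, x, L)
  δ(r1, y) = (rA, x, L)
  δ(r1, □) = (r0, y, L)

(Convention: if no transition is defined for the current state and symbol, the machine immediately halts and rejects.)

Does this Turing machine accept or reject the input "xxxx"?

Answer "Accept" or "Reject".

Execution trace:
Initial: [r0]xxxx
Step 1: δ(r0, x) = (r0, y, L) → [r0]□yxxx

No transition is defined for δ(r0, □). By convention the machine halts and rejects.

Answer: Reject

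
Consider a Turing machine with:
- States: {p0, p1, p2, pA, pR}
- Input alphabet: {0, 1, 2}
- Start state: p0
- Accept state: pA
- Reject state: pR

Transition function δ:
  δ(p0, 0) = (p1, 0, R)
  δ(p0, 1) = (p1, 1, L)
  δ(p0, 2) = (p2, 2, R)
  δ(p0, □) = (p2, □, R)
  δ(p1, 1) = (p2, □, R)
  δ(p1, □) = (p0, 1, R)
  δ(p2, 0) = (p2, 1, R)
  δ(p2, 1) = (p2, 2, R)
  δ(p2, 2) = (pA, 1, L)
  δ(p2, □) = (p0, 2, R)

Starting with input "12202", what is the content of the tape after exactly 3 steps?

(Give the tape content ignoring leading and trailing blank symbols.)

Execution trace:
Initial: [p0]12202
Step 1: δ(p0, 1) = (p1, 1, L) → [p1]□12202
Step 2: δ(p1, □) = (p0, 1, R) → 1[p0]12202
Step 3: δ(p0, 1) = (p1, 1, L) → [p1]112202

After 3 steps, the tape (ignoring leading/trailing blanks) is: 112202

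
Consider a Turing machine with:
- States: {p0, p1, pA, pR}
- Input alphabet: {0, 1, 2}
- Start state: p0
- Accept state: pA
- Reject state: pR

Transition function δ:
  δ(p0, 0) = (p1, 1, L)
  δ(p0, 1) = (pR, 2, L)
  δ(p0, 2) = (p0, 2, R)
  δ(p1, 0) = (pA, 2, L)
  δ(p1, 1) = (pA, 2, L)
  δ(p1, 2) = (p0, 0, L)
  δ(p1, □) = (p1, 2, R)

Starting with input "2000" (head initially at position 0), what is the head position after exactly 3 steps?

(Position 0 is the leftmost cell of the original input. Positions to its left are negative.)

Execution trace (head position shown):
Step 0: [p0]2000  (head at position 0)
Step 1: move right → 2[p0]000  (head at position 1)
Step 2: move left → [p1]2100  (head at position 0)
Step 3: move left → [p0]□0100  (head at position -1)

After 3 steps, the head is at position -1.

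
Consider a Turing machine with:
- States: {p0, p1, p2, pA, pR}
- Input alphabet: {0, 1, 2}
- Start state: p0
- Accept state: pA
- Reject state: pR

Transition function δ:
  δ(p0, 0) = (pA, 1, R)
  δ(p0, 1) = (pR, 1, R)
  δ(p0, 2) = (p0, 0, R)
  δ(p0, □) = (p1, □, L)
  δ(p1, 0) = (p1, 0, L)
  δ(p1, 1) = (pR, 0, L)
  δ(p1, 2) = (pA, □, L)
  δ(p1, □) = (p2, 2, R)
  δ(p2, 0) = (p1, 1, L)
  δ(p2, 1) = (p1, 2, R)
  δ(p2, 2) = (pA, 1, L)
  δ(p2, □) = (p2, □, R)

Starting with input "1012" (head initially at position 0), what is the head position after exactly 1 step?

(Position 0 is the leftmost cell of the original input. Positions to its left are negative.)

Execution trace (head position shown):
Step 0: [p0]1012  (head at position 0)
Step 1: move right → 1[pR]012  (head at position 1)

After 1 step, the head is at position 1.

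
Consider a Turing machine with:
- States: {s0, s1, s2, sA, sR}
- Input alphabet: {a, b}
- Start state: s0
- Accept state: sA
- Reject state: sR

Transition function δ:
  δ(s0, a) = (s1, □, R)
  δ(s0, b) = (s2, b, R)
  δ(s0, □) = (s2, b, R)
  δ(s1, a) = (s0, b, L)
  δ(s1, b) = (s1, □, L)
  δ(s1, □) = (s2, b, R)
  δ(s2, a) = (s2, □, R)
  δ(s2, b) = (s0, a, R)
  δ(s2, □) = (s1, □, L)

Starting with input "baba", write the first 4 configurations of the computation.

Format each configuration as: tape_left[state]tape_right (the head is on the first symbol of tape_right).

Transitions applied:
Step 1: δ(s0, b) = (s2, b, R)
Step 2: δ(s2, a) = (s2, □, R)
Step 3: δ(s2, b) = (s0, a, R)

The first 4 configurations are:
[s0]baba ⊢ b[s2]aba ⊢ b□[s2]ba ⊢ b□a[s0]a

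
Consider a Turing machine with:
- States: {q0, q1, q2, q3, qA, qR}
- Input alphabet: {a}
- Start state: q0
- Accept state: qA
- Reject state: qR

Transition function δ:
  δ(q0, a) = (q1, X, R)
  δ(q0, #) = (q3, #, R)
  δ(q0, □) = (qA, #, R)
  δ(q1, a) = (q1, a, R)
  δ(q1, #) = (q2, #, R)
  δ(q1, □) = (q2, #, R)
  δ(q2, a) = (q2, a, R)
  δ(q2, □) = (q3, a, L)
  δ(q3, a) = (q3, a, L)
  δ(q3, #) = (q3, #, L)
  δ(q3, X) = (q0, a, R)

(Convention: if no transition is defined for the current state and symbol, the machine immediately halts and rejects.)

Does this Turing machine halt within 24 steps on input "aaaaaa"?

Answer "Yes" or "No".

Execution trace:
Initial: [q0]aaaaaa
Step 1: δ(q0, a) = (q1, X, R) → X[q1]aaaaa
Step 2: δ(q1, a) = (q1, a, R) → Xa[q1]aaaa
Step 3: δ(q1, a) = (q1, a, R) → Xaa[q1]aaa
Step 4: δ(q1, a) = (q1, a, R) → Xaaa[q1]aa
Step 5: δ(q1, a) = (q1, a, R) → Xaaaa[q1]a
Step 6: δ(q1, a) = (q1, a, R) → Xaaaaa[q1]□
Step 7: δ(q1, □) = (q2, #, R) → Xaaaaa#[q2]□
Step 8: δ(q2, □) = (q3, a, L) → Xaaaaa[q3]#a
Step 9: δ(q3, #) = (q3, #, L) → Xaaaa[q3]a#a
Step 10: δ(q3, a) = (q3, a, L) → Xaaa[q3]aa#a
Step 11: δ(q3, a) = (q3, a, L) → Xaa[q3]aaa#a
Step 12: δ(q3, a) = (q3, a, L) → Xa[q3]aaaa#a
Step 13: δ(q3, a) = (q3, a, L) → X[q3]aaaaa#a
Step 14: δ(q3, a) = (q3, a, L) → [q3]Xaaaaa#a
Step 15: δ(q3, X) = (q0, a, R) → a[q0]aaaaa#a
Step 16: δ(q0, a) = (q1, X, R) → aX[q1]aaaa#a
Step 17: δ(q1, a) = (q1, a, R) → aXa[q1]aaa#a
Step 18: δ(q1, a) = (q1, a, R) → aXaa[q1]aa#a
Step 19: δ(q1, a) = (q1, a, R) → aXaaa[q1]a#a
Step 20: δ(q1, a) = (q1, a, R) → aXaaaa[q1]#a
Step 21: δ(q1, #) = (q2, #, R) → aXaaaa#[q2]a
Step 22: δ(q2, a) = (q2, a, R) → aXaaaa#a[q2]□
Step 23: δ(q2, □) = (q3, a, L) → aXaaaa#[q3]aa
Step 24: δ(q3, a) = (q3, a, L) → aXaaaa[q3]#aa

The machine has not reached a halting state after 24 steps.
The machine did not halt within the 24-step bound.

Answer: No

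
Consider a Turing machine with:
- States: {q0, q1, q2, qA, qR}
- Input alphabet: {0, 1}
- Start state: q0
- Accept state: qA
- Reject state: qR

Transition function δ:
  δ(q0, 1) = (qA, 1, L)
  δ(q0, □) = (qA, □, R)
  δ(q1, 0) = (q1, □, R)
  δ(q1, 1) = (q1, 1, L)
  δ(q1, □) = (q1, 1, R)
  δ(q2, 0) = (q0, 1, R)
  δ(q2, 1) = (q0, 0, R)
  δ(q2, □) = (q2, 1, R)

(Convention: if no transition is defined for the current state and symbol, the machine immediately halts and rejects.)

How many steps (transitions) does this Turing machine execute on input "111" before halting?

Execution trace:
Initial: [q0]111
Step 1: δ(q0, 1) = (qA, 1, L) → [qA]□111

The machine reaches the accept state qA and halts.

The machine executed 1 step before halting.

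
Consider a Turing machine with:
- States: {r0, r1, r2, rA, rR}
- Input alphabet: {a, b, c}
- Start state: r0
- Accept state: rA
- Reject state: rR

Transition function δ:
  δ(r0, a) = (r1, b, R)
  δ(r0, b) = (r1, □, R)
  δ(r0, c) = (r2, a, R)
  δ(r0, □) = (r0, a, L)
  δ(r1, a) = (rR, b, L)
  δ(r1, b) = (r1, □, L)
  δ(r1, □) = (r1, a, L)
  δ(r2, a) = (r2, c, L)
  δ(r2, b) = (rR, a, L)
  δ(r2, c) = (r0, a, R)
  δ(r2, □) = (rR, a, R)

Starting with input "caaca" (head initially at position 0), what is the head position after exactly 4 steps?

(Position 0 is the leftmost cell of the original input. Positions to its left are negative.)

Execution trace (head position shown):
Step 0: [r0]caaca  (head at position 0)
Step 1: move right → a[r2]aaca  (head at position 1)
Step 2: move left → [r2]acaca  (head at position 0)
Step 3: move left → [r2]□ccaca  (head at position -1)
Step 4: move right → a[rR]ccaca  (head at position 0)

After 4 steps, the head is at position 0.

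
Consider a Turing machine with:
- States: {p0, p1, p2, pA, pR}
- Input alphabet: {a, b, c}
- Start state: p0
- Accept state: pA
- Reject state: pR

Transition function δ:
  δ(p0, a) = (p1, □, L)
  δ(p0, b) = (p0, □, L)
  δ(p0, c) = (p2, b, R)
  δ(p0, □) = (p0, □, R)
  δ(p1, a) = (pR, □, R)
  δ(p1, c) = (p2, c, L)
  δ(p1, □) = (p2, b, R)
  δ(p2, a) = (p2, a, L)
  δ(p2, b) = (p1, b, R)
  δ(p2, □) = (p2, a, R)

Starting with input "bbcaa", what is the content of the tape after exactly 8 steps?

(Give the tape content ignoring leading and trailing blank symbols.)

Execution trace:
Initial: [p0]bbcaa
Step 1: δ(p0, b) = (p0, □, L) → [p0]□□bcaa
Step 2: δ(p0, □) = (p0, □, R) → □[p0]□bcaa
Step 3: δ(p0, □) = (p0, □, R) → □□[p0]bcaa
Step 4: δ(p0, b) = (p0, □, L) → □[p0]□□caa
Step 5: δ(p0, □) = (p0, □, R) → □□[p0]□caa
Step 6: δ(p0, □) = (p0, □, R) → □□□[p0]caa
Step 7: δ(p0, c) = (p2, b, R) → □□□b[p2]aa
Step 8: δ(p2, a) = (p2, a, L) → □□□[p2]baa

After 8 steps, the tape (ignoring leading/trailing blanks) is: baa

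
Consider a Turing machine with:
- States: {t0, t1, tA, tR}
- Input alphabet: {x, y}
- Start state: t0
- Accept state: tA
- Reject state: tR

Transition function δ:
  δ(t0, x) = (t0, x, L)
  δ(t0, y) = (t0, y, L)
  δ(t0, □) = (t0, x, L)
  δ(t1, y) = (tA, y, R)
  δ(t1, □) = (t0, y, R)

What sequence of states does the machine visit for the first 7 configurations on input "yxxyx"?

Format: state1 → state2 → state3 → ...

Execution trace:
Initial: [t0]yxxyx
Step 1: δ(t0, y) = (t0, y, L) → [t0]□yxxyx
Step 2: δ(t0, □) = (t0, x, L) → [t0]□xyxxyx
Step 3: δ(t0, □) = (t0, x, L) → [t0]□xxyxxyx
Step 4: δ(t0, □) = (t0, x, L) → [t0]□xxxyxxyx
Step 5: δ(t0, □) = (t0, x, L) → [t0]□xxxxyxxyx
Step 6: δ(t0, □) = (t0, x, L) → [t0]□xxxxxyxxyx

State sequence: t0 → t0 → t0 → t0 → t0 → t0 → t0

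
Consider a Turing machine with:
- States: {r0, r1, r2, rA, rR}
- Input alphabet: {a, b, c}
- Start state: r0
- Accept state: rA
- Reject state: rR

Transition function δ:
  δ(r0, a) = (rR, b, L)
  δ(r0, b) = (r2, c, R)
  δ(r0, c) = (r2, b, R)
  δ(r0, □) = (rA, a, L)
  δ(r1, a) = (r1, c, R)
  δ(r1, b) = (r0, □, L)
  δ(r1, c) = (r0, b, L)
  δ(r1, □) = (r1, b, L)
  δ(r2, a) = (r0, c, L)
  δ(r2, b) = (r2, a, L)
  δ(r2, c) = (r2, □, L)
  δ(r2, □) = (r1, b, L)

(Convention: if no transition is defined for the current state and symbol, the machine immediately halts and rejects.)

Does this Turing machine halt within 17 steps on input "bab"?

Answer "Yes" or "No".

Execution trace:
Initial: [r0]bab
Step 1: δ(r0, b) = (r2, c, R) → c[r2]ab
Step 2: δ(r2, a) = (r0, c, L) → [r0]ccb
Step 3: δ(r0, c) = (r2, b, R) → b[r2]cb
Step 4: δ(r2, c) = (r2, □, L) → [r2]b□b
Step 5: δ(r2, b) = (r2, a, L) → [r2]□a□b
Step 6: δ(r2, □) = (r1, b, L) → [r1]□ba□b
Step 7: δ(r1, □) = (r1, b, L) → [r1]□bba□b
Step 8: δ(r1, □) = (r1, b, L) → [r1]□bbba□b
Step 9: δ(r1, □) = (r1, b, L) → [r1]□bbbba□b
Step 10: δ(r1, □) = (r1, b, L) → [r1]□bbbbba□b
Step 11: δ(r1, □) = (r1, b, L) → [r1]□bbbbbba□b
Step 12: δ(r1, □) = (r1, b, L) → [r1]□bbbbbbba□b
Step 13: δ(r1, □) = (r1, b, L) → [r1]□bbbbbbbba□b
Step 14: δ(r1, □) = (r1, b, L) → [r1]□bbbbbbbbba□b
Step 15: δ(r1, □) = (r1, b, L) → [r1]□bbbbbbbbbba□b
Step 16: δ(r1, □) = (r1, b, L) → [r1]□bbbbbbbbbbba□b
Step 17: δ(r1, □) = (r1, b, L) → [r1]□bbbbbbbbbbbba□b

The machine has not reached a halting state after 17 steps.
The machine did not halt within the 17-step bound.

Answer: No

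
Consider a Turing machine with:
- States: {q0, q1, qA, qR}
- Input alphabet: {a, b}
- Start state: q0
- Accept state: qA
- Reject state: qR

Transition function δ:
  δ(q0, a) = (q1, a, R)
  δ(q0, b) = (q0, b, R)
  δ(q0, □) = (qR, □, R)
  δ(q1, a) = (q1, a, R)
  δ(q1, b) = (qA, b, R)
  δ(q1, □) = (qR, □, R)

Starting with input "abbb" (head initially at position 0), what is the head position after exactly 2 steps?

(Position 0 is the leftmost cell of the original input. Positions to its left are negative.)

Execution trace (head position shown):
Step 0: [q0]abbb  (head at position 0)
Step 1: move right → a[q1]bbb  (head at position 1)
Step 2: move right → ab[qA]bb  (head at position 2)

After 2 steps, the head is at position 2.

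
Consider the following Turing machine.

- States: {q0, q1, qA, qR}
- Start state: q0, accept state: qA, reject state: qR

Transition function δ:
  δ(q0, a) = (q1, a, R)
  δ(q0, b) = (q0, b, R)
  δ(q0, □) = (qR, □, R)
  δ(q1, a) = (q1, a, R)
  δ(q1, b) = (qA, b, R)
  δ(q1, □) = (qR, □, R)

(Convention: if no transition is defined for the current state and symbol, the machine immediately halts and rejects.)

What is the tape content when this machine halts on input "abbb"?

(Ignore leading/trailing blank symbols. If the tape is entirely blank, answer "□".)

Execution trace:
Initial: [q0]abbb
Step 1: δ(q0, a) = (q1, a, R) → a[q1]bbb
Step 2: δ(q1, b) = (qA, b, R) → ab[qA]bb

The machine reaches the accept state qA and halts.

Final tape (ignoring leading/trailing blanks): abbb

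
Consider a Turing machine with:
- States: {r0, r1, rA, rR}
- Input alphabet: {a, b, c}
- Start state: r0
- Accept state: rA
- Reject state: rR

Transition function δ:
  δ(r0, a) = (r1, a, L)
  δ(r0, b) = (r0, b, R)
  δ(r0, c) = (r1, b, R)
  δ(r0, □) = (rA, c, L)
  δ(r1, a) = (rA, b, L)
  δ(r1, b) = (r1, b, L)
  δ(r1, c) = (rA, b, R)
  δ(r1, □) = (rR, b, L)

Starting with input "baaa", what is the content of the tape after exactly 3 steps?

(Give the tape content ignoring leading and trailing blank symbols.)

Execution trace:
Initial: [r0]baaa
Step 1: δ(r0, b) = (r0, b, R) → b[r0]aaa
Step 2: δ(r0, a) = (r1, a, L) → [r1]baaa
Step 3: δ(r1, b) = (r1, b, L) → [r1]□baaa

After 3 steps, the tape (ignoring leading/trailing blanks) is: baaa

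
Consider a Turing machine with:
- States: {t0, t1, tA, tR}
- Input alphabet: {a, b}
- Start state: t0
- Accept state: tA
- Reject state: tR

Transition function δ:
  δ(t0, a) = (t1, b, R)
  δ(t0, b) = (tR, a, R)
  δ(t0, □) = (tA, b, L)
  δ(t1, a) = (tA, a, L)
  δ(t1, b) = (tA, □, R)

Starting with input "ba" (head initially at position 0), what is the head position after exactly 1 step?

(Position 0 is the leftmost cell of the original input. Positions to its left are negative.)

Execution trace (head position shown):
Step 0: [t0]ba  (head at position 0)
Step 1: move right → a[tR]a  (head at position 1)

After 1 step, the head is at position 1.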